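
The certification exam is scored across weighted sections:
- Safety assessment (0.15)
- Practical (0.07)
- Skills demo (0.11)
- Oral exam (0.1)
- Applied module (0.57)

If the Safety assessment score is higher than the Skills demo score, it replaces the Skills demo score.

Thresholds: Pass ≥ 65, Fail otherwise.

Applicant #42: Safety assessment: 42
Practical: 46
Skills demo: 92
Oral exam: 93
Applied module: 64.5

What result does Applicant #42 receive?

Safety assessment (42) ≤ Skills demo (92), so Skills demo stays at 92.
Weighted total:
  Safety assessment 42 × 0.15 = 6.3
  Practical 46 × 0.07 = 3.22
  Skills demo 92 × 0.11 = 10.12
  Oral exam 93 × 0.1 = 9.3
  Applied module 64.5 × 0.57 = 36.765
Sum = 65.705
65.705 ≥ 65 → Pass

Pass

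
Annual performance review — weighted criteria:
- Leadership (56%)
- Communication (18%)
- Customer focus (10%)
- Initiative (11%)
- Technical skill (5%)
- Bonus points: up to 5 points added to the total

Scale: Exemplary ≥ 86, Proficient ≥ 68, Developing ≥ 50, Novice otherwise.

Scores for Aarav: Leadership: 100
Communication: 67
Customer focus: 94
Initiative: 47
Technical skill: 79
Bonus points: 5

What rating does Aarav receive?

Exemplary

Weighted total:
  Leadership 100 × 0.56 = 56
  Communication 67 × 0.18 = 12.06
  Customer focus 94 × 0.1 = 9.4
  Initiative 47 × 0.11 = 5.17
  Technical skill 79 × 0.05 = 3.95
Sum = 86.58
Bonus points: 86.58 + 5 = 91.58
91.58 ≥ 86 → Exemplary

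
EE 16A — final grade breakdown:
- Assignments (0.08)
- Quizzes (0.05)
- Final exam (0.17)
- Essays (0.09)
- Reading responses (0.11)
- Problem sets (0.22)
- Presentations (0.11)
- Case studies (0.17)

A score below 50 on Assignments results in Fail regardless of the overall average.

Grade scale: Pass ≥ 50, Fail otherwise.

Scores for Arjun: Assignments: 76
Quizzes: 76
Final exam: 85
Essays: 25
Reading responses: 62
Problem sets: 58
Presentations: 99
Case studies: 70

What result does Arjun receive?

Assignments score 76 ≥ 50: minimum met.
Weighted total:
  Assignments 76 × 0.08 = 6.08
  Quizzes 76 × 0.05 = 3.8
  Final exam 85 × 0.17 = 14.45
  Essays 25 × 0.09 = 2.25
  Reading responses 62 × 0.11 = 6.82
  Problem sets 58 × 0.22 = 12.76
  Presentations 99 × 0.11 = 10.89
  Case studies 70 × 0.17 = 11.9
Sum = 68.95
68.95 ≥ 50 → Pass

Pass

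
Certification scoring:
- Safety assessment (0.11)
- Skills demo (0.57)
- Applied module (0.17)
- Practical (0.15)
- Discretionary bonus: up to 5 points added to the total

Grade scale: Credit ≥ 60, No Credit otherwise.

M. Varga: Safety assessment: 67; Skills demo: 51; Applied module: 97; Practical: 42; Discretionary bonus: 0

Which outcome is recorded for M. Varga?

Weighted total:
  Safety assessment 67 × 0.11 = 7.37
  Skills demo 51 × 0.57 = 29.07
  Applied module 97 × 0.17 = 16.49
  Practical 42 × 0.15 = 6.3
Sum = 59.23
Discretionary bonus: 59.23 + 0 = 59.23
59.23 < 60 → No Credit

No Credit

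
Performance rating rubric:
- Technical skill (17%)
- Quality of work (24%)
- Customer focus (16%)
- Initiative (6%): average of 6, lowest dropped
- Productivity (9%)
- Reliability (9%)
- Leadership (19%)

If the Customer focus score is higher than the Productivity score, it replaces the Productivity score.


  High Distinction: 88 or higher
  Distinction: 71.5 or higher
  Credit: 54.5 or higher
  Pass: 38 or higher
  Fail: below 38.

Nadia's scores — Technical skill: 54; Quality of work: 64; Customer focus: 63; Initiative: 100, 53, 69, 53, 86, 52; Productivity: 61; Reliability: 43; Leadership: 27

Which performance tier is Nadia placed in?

Initiative: drop 52 → average of remaining 5 = 361/5 = 72.2
Customer focus (63) > Productivity (61), so Productivity counts as 63.
Weighted total:
  Technical skill 54 × 0.17 = 9.18
  Quality of work 64 × 0.24 = 15.36
  Customer focus 63 × 0.16 = 10.08
  Initiative 72.2 × 0.06 = 4.332
  Productivity 63 × 0.09 = 5.67
  Reliability 43 × 0.09 = 3.87
  Leadership 27 × 0.19 = 5.13
Sum = 53.622
53.622 is ≥ 38 and < 54.5 → Pass

Pass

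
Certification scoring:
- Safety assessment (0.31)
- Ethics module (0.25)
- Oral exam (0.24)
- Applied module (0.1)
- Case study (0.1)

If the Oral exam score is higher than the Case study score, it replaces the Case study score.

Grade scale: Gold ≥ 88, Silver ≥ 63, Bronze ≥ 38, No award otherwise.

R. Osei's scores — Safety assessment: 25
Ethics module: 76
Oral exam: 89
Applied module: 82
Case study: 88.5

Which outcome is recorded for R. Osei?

Oral exam (89) > Case study (88.5), so Case study counts as 89.
Weighted total:
  Safety assessment 25 × 0.31 = 7.75
  Ethics module 76 × 0.25 = 19
  Oral exam 89 × 0.24 = 21.36
  Applied module 82 × 0.1 = 8.2
  Case study 89 × 0.1 = 8.9
Sum = 65.21
65.21 is ≥ 63 and < 88 → Silver

Silver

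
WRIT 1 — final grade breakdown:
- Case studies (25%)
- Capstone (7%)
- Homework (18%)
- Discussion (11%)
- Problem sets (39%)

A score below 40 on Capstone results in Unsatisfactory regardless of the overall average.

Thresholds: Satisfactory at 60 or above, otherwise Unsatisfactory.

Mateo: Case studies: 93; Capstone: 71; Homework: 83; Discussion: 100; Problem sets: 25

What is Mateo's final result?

Capstone score 71 ≥ 40: minimum met.
Weighted total:
  Case studies 93 × 0.25 = 23.25
  Capstone 71 × 0.07 = 4.97
  Homework 83 × 0.18 = 14.94
  Discussion 100 × 0.11 = 11
  Problem sets 25 × 0.39 = 9.75
Sum = 63.91
63.91 ≥ 60 → Satisfactory

Satisfactory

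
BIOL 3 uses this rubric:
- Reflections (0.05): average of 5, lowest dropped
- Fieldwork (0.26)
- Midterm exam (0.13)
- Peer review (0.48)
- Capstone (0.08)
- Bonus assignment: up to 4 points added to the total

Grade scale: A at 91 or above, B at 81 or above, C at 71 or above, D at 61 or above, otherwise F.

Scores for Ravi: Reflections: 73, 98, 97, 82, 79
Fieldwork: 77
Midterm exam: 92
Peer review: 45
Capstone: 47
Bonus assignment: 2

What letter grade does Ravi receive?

D

Reflections: drop 73 → average of remaining 4 = 356/4 = 89
Weighted total:
  Reflections 89 × 0.05 = 4.45
  Fieldwork 77 × 0.26 = 20.02
  Midterm exam 92 × 0.13 = 11.96
  Peer review 45 × 0.48 = 21.6
  Capstone 47 × 0.08 = 3.76
Sum = 61.79
Bonus assignment: 61.79 + 2 = 63.79
63.79 is ≥ 61 and < 71 → D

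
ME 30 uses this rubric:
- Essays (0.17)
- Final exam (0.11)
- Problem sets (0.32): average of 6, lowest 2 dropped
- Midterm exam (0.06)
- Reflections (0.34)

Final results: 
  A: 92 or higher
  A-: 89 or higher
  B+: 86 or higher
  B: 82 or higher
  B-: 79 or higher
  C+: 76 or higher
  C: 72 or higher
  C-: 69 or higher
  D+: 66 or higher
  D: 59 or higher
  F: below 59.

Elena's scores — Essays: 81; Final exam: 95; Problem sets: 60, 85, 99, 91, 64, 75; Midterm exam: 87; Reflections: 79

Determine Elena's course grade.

B

Problem sets: drop 60, 64 → average of remaining 4 = 350/4 = 87.5
Weighted total:
  Essays 81 × 0.17 = 13.77
  Final exam 95 × 0.11 = 10.45
  Problem sets 87.5 × 0.32 = 28
  Midterm exam 87 × 0.06 = 5.22
  Reflections 79 × 0.34 = 26.86
Sum = 84.3
84.3 is ≥ 82 and < 86 → B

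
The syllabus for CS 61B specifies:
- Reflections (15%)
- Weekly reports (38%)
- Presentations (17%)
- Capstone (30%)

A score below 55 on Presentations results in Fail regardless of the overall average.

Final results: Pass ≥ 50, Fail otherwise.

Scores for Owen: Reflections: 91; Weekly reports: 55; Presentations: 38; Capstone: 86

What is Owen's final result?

Fail

Presentations score 38 < 55: minimum not met.
Weighted total:
  Reflections 91 × 0.15 = 13.65
  Weekly reports 55 × 0.38 = 20.9
  Presentations 38 × 0.17 = 6.46
  Capstone 86 × 0.3 = 25.8
Sum = 66.81
Because the Presentations minimum was not met, the result is Fail.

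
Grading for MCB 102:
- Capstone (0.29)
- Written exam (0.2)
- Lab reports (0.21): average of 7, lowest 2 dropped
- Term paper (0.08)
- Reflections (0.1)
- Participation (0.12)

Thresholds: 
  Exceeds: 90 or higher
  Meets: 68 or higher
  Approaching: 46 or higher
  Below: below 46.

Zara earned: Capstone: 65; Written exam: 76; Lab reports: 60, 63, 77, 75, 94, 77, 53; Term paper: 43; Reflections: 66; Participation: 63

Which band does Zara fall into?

Approaching

Lab reports: drop 53, 60 → average of remaining 5 = 386/5 = 77.2
Weighted total:
  Capstone 65 × 0.29 = 18.85
  Written exam 76 × 0.2 = 15.2
  Lab reports 77.2 × 0.21 = 16.212
  Term paper 43 × 0.08 = 3.44
  Reflections 66 × 0.1 = 6.6
  Participation 63 × 0.12 = 7.56
Sum = 67.862
67.862 is ≥ 46 and < 68 → Approaching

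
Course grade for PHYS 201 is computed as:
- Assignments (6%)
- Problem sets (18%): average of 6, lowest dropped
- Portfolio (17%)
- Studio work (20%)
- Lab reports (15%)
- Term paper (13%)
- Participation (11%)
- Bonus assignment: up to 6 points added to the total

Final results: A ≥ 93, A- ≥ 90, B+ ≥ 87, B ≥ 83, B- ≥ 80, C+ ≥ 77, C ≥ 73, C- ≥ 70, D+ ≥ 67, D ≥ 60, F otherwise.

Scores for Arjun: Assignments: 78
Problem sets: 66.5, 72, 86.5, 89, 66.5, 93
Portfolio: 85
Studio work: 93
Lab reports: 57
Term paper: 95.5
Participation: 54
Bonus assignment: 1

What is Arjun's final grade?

Problem sets: drop 66.5 → average of remaining 5 = 407/5 = 81.4
Weighted total:
  Assignments 78 × 0.06 = 4.68
  Problem sets 81.4 × 0.18 = 14.652
  Portfolio 85 × 0.17 = 14.45
  Studio work 93 × 0.2 = 18.6
  Lab reports 57 × 0.15 = 8.55
  Term paper 95.5 × 0.13 = 12.415
  Participation 54 × 0.11 = 5.94
Sum = 79.287
Bonus assignment: 79.287 + 1 = 80.287
80.287 is ≥ 80 and < 83 → B-

B-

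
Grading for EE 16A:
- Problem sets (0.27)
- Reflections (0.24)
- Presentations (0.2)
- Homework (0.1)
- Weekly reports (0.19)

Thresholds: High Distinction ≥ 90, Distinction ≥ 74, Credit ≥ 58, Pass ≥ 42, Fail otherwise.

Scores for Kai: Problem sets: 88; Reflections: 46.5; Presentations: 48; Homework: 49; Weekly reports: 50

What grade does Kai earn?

Credit

Weighted total:
  Problem sets 88 × 0.27 = 23.76
  Reflections 46.5 × 0.24 = 11.16
  Presentations 48 × 0.2 = 9.6
  Homework 49 × 0.1 = 4.9
  Weekly reports 50 × 0.19 = 9.5
Sum = 58.92
58.92 is ≥ 58 and < 74 → Credit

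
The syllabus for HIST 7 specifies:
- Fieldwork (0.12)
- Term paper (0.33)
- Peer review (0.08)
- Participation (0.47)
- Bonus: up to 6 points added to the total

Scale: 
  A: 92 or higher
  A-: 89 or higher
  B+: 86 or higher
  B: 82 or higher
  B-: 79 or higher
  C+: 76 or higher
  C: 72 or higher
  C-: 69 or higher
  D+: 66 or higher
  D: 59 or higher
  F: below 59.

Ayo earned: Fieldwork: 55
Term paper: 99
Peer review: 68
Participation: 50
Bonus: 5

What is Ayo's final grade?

Weighted total:
  Fieldwork 55 × 0.12 = 6.6
  Term paper 99 × 0.33 = 32.67
  Peer review 68 × 0.08 = 5.44
  Participation 50 × 0.47 = 23.5
Sum = 68.21
Bonus: 68.21 + 5 = 73.21
73.21 is ≥ 72 and < 76 → C

C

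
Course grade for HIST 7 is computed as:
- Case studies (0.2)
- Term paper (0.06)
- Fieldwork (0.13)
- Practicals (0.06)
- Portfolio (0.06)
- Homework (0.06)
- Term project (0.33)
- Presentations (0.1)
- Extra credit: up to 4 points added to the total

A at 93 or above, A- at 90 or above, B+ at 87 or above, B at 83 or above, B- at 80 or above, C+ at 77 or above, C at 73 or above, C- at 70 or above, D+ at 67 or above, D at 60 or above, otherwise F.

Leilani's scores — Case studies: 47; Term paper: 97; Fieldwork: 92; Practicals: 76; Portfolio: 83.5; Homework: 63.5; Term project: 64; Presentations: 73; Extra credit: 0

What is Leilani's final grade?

Weighted total:
  Case studies 47 × 0.2 = 9.4
  Term paper 97 × 0.06 = 5.82
  Fieldwork 92 × 0.13 = 11.96
  Practicals 76 × 0.06 = 4.56
  Portfolio 83.5 × 0.06 = 5.01
  Homework 63.5 × 0.06 = 3.81
  Term project 64 × 0.33 = 21.12
  Presentations 73 × 0.1 = 7.3
Sum = 68.98
Extra credit: 68.98 + 0 = 68.98
68.98 is ≥ 67 and < 70 → D+

D+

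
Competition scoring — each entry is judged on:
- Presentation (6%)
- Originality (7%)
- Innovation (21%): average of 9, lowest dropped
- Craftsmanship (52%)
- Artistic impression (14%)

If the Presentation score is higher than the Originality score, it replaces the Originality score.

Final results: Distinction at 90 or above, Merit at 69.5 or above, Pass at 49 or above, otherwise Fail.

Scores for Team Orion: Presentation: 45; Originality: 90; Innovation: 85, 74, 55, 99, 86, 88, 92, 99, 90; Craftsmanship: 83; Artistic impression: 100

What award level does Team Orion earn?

Innovation: drop 55 → average of remaining 8 = 713/8 = 89.125
Presentation (45) ≤ Originality (90), so Originality stays at 90.
Weighted total:
  Presentation 45 × 0.06 = 2.7
  Originality 90 × 0.07 = 6.3
  Innovation 89.125 × 0.21 = 18.71625
  Craftsmanship 83 × 0.52 = 43.16
  Artistic impression 100 × 0.14 = 14
Sum = 84.87625
84.87625 is ≥ 69.5 and < 90 → Merit

Merit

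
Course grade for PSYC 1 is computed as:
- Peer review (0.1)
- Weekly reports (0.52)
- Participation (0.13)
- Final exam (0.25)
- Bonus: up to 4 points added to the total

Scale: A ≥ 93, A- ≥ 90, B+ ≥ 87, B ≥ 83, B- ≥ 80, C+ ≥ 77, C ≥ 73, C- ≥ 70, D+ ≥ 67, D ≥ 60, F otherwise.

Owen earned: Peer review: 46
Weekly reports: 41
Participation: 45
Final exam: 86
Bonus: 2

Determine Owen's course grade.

Weighted total:
  Peer review 46 × 0.1 = 4.6
  Weekly reports 41 × 0.52 = 21.32
  Participation 45 × 0.13 = 5.85
  Final exam 86 × 0.25 = 21.5
Sum = 53.27
Bonus: 53.27 + 2 = 55.27
55.27 < 60 → F

F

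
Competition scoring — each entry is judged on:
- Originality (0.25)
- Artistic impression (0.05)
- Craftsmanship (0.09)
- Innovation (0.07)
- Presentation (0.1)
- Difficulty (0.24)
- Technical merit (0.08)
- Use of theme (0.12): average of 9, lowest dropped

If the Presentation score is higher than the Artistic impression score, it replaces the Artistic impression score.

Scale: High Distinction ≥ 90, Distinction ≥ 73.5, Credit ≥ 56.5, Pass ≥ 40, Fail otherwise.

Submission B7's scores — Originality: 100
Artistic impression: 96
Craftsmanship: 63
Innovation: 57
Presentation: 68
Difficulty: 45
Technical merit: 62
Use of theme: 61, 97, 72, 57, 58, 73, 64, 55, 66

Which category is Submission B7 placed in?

Credit

Use of theme: drop 55 → average of remaining 8 = 548/8 = 68.5
Presentation (68) ≤ Artistic impression (96), so Artistic impression stays at 96.
Weighted total:
  Originality 100 × 0.25 = 25
  Artistic impression 96 × 0.05 = 4.8
  Craftsmanship 63 × 0.09 = 5.67
  Innovation 57 × 0.07 = 3.99
  Presentation 68 × 0.1 = 6.8
  Difficulty 45 × 0.24 = 10.8
  Technical merit 62 × 0.08 = 4.96
  Use of theme 68.5 × 0.12 = 8.22
Sum = 70.24
70.24 is ≥ 56.5 and < 73.5 → Credit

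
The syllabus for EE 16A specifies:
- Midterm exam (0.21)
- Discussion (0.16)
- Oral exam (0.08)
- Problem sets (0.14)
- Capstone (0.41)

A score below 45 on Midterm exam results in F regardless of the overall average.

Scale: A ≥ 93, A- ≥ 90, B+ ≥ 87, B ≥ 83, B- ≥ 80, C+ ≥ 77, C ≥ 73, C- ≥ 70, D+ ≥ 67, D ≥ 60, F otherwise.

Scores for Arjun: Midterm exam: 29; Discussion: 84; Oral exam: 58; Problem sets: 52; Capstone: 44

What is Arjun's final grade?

F

Midterm exam score 29 < 45: minimum not met.
Weighted total:
  Midterm exam 29 × 0.21 = 6.09
  Discussion 84 × 0.16 = 13.44
  Oral exam 58 × 0.08 = 4.64
  Problem sets 52 × 0.14 = 7.28
  Capstone 44 × 0.41 = 18.04
Sum = 49.49
Because the Midterm exam minimum was not met, the result is F.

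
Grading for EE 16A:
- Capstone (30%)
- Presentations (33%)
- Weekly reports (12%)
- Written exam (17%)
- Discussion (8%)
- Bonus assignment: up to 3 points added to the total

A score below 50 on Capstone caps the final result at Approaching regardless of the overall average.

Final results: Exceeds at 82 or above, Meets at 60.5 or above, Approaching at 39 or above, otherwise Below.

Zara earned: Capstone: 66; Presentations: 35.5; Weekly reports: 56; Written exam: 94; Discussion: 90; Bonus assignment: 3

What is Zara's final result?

Meets

Capstone score 66 ≥ 50: minimum met.
Weighted total:
  Capstone 66 × 0.3 = 19.8
  Presentations 35.5 × 0.33 = 11.715
  Weekly reports 56 × 0.12 = 6.72
  Written exam 94 × 0.17 = 15.98
  Discussion 90 × 0.08 = 7.2
Sum = 61.415
Bonus assignment: 61.415 + 3 = 64.415
64.415 is ≥ 60.5 and < 82 → Meets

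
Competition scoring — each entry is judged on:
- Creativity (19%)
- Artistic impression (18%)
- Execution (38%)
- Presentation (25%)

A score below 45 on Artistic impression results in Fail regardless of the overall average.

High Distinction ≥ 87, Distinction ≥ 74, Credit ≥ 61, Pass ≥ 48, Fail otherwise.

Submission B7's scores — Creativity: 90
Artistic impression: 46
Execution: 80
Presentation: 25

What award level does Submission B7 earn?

Artistic impression score 46 ≥ 45: minimum met.
Weighted total:
  Creativity 90 × 0.19 = 17.1
  Artistic impression 46 × 0.18 = 8.28
  Execution 80 × 0.38 = 30.4
  Presentation 25 × 0.25 = 6.25
Sum = 62.03
62.03 is ≥ 61 and < 74 → Credit

Credit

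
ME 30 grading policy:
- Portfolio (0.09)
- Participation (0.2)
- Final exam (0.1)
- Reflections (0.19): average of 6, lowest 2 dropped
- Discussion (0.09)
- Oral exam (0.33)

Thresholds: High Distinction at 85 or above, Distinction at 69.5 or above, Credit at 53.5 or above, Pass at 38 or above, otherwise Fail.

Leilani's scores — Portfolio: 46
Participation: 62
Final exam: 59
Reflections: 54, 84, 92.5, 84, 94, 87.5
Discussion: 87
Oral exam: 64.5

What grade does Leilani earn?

Reflections: drop 54, 84 → average of remaining 4 = 358/4 = 89.5
Weighted total:
  Portfolio 46 × 0.09 = 4.14
  Participation 62 × 0.2 = 12.4
  Final exam 59 × 0.1 = 5.9
  Reflections 89.5 × 0.19 = 17.005
  Discussion 87 × 0.09 = 7.83
  Oral exam 64.5 × 0.33 = 21.285
Sum = 68.56
68.56 is ≥ 53.5 and < 69.5 → Credit

Credit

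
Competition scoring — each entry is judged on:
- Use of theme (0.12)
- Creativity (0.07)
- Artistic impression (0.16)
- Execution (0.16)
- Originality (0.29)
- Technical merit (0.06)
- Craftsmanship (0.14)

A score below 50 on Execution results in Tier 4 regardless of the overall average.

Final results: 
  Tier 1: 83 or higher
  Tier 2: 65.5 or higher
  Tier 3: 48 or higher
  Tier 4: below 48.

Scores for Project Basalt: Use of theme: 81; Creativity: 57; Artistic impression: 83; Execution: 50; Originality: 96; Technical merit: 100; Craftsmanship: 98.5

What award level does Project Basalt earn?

Tier 2

Execution score 50 ≥ 50: minimum met.
Weighted total:
  Use of theme 81 × 0.12 = 9.72
  Creativity 57 × 0.07 = 3.99
  Artistic impression 83 × 0.16 = 13.28
  Execution 50 × 0.16 = 8
  Originality 96 × 0.29 = 27.84
  Technical merit 100 × 0.06 = 6
  Craftsmanship 98.5 × 0.14 = 13.79
Sum = 82.62
82.62 is ≥ 65.5 and < 83 → Tier 2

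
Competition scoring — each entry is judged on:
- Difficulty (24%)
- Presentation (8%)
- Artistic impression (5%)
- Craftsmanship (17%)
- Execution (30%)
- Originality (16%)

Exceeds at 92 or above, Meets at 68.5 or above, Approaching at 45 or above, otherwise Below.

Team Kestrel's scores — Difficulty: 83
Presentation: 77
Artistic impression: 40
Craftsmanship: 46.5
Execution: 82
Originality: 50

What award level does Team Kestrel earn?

Meets

Weighted total:
  Difficulty 83 × 0.24 = 19.92
  Presentation 77 × 0.08 = 6.16
  Artistic impression 40 × 0.05 = 2
  Craftsmanship 46.5 × 0.17 = 7.905
  Execution 82 × 0.3 = 24.6
  Originality 50 × 0.16 = 8
Sum = 68.585
68.585 is ≥ 68.5 and < 92 → Meets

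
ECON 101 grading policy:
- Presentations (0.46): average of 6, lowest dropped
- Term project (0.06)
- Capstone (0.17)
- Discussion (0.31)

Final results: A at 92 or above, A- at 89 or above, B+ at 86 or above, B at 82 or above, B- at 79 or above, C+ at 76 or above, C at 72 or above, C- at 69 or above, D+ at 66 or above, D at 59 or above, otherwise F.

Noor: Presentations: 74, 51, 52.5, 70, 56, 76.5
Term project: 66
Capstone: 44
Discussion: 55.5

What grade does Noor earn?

F

Presentations: drop 51 → average of remaining 5 = 329/5 = 65.8
Weighted total:
  Presentations 65.8 × 0.46 = 30.268
  Term project 66 × 0.06 = 3.96
  Capstone 44 × 0.17 = 7.48
  Discussion 55.5 × 0.31 = 17.205
Sum = 58.913
58.913 < 59 → F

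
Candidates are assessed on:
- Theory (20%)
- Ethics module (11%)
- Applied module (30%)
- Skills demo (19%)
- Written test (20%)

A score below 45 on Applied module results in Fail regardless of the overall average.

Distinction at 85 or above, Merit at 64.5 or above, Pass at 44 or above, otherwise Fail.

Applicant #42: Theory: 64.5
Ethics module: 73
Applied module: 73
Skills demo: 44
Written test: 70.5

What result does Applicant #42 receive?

Applied module score 73 ≥ 45: minimum met.
Weighted total:
  Theory 64.5 × 0.2 = 12.9
  Ethics module 73 × 0.11 = 8.03
  Applied module 73 × 0.3 = 21.9
  Skills demo 44 × 0.19 = 8.36
  Written test 70.5 × 0.2 = 14.1
Sum = 65.29
65.29 is ≥ 64.5 and < 85 → Merit

Merit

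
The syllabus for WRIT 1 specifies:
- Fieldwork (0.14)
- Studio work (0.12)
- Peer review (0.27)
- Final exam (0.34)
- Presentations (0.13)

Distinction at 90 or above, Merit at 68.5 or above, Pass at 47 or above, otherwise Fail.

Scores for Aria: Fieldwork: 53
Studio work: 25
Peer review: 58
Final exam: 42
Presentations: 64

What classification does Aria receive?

Pass

Weighted total:
  Fieldwork 53 × 0.14 = 7.42
  Studio work 25 × 0.12 = 3
  Peer review 58 × 0.27 = 15.66
  Final exam 42 × 0.34 = 14.28
  Presentations 64 × 0.13 = 8.32
Sum = 48.68
48.68 is ≥ 47 and < 68.5 → Pass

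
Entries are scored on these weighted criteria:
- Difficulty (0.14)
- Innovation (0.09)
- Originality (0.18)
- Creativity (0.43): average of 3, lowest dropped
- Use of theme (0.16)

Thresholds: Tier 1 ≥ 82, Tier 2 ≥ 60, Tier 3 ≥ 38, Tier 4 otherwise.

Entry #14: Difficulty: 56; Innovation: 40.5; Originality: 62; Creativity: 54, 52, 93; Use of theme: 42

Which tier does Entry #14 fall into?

Creativity: drop 52 → average of remaining 2 = 147/2 = 73.5
Weighted total:
  Difficulty 56 × 0.14 = 7.84
  Innovation 40.5 × 0.09 = 3.645
  Originality 62 × 0.18 = 11.16
  Creativity 73.5 × 0.43 = 31.605
  Use of theme 42 × 0.16 = 6.72
Sum = 60.97
60.97 is ≥ 60 and < 82 → Tier 2

Tier 2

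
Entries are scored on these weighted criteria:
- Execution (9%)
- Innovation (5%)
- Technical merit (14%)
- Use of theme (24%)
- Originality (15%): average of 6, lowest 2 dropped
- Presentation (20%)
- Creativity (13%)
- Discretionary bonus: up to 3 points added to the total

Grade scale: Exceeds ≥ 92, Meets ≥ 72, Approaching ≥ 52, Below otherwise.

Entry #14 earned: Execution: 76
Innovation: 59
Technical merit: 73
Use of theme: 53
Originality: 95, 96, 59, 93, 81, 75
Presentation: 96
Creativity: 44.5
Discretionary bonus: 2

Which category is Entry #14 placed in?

Originality: drop 59, 75 → average of remaining 4 = 365/4 = 91.25
Weighted total:
  Execution 76 × 0.09 = 6.84
  Innovation 59 × 0.05 = 2.95
  Technical merit 73 × 0.14 = 10.22
  Use of theme 53 × 0.24 = 12.72
  Originality 91.25 × 0.15 = 13.6875
  Presentation 96 × 0.2 = 19.2
  Creativity 44.5 × 0.13 = 5.785
Sum = 71.4025
Discretionary bonus: 71.4025 + 2 = 73.4025
73.4025 is ≥ 72 and < 92 → Meets

Meets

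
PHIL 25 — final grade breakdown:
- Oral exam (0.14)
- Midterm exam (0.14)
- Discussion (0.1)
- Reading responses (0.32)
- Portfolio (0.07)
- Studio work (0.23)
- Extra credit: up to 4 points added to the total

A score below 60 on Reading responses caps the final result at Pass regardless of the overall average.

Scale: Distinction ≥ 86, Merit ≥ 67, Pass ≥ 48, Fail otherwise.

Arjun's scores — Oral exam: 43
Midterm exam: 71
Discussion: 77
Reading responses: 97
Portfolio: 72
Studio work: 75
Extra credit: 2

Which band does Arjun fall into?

Merit

Reading responses score 97 ≥ 60: minimum met.
Weighted total:
  Oral exam 43 × 0.14 = 6.02
  Midterm exam 71 × 0.14 = 9.94
  Discussion 77 × 0.1 = 7.7
  Reading responses 97 × 0.32 = 31.04
  Portfolio 72 × 0.07 = 5.04
  Studio work 75 × 0.23 = 17.25
Sum = 76.99
Extra credit: 76.99 + 2 = 78.99
78.99 is ≥ 67 and < 86 → Merit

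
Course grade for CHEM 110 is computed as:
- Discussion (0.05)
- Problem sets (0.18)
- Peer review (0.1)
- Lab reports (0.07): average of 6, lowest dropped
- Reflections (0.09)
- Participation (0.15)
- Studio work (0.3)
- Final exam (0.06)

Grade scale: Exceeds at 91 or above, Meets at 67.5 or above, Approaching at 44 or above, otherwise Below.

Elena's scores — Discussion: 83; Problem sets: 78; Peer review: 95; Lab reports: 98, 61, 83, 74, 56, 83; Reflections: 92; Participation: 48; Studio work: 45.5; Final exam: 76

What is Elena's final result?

Approaching

Lab reports: drop 56 → average of remaining 5 = 399/5 = 79.8
Weighted total:
  Discussion 83 × 0.05 = 4.15
  Problem sets 78 × 0.18 = 14.04
  Peer review 95 × 0.1 = 9.5
  Lab reports 79.8 × 0.07 = 5.586
  Reflections 92 × 0.09 = 8.28
  Participation 48 × 0.15 = 7.2
  Studio work 45.5 × 0.3 = 13.65
  Final exam 76 × 0.06 = 4.56
Sum = 66.966
66.966 is ≥ 44 and < 67.5 → Approaching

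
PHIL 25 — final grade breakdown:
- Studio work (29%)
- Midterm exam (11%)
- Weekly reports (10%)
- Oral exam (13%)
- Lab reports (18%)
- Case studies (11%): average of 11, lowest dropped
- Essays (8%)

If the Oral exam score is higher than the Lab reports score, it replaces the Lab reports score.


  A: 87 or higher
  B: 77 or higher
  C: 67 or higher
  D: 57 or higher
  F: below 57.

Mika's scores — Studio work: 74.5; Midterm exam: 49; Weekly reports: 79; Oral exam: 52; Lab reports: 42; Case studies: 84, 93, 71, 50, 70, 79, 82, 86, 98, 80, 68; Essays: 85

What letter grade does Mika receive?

Case studies: drop 50 → average of remaining 10 = 811/10 = 81.1
Oral exam (52) > Lab reports (42), so Lab reports counts as 52.
Weighted total:
  Studio work 74.5 × 0.29 = 21.605
  Midterm exam 49 × 0.11 = 5.39
  Weekly reports 79 × 0.1 = 7.9
  Oral exam 52 × 0.13 = 6.76
  Lab reports 52 × 0.18 = 9.36
  Case studies 81.1 × 0.11 = 8.921
  Essays 85 × 0.08 = 6.8
Sum = 66.736
66.736 is ≥ 57 and < 67 → D

D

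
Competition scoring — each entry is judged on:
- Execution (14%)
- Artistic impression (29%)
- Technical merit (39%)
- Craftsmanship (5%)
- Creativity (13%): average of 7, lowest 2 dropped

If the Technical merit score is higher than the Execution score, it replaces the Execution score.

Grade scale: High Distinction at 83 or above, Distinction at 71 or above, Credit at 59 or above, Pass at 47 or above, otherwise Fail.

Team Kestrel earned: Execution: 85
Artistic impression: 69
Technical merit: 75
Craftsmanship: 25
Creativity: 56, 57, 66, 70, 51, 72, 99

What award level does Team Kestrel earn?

Creativity: drop 51, 56 → average of remaining 5 = 364/5 = 72.8
Technical merit (75) ≤ Execution (85), so Execution stays at 85.
Weighted total:
  Execution 85 × 0.14 = 11.9
  Artistic impression 69 × 0.29 = 20.01
  Technical merit 75 × 0.39 = 29.25
  Craftsmanship 25 × 0.05 = 1.25
  Creativity 72.8 × 0.13 = 9.464
Sum = 71.874
71.874 is ≥ 71 and < 83 → Distinction

Distinction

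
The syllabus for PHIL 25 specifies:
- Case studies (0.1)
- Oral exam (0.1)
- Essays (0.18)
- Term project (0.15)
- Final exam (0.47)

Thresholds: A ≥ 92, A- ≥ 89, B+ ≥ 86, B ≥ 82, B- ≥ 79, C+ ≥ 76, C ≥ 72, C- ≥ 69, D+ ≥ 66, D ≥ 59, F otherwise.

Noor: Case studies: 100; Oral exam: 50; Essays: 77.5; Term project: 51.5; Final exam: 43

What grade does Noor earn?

Weighted total:
  Case studies 100 × 0.1 = 10
  Oral exam 50 × 0.1 = 5
  Essays 77.5 × 0.18 = 13.95
  Term project 51.5 × 0.15 = 7.725
  Final exam 43 × 0.47 = 20.21
Sum = 56.885
56.885 < 59 → F

F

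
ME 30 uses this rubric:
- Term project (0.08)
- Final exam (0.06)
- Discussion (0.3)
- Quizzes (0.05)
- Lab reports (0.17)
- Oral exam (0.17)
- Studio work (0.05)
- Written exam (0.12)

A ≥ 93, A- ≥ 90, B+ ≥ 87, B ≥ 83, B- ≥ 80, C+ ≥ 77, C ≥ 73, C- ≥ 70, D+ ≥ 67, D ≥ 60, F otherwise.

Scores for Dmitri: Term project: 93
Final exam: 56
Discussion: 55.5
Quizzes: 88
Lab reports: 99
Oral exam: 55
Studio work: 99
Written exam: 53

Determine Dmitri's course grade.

D+

Weighted total:
  Term project 93 × 0.08 = 7.44
  Final exam 56 × 0.06 = 3.36
  Discussion 55.5 × 0.3 = 16.65
  Quizzes 88 × 0.05 = 4.4
  Lab reports 99 × 0.17 = 16.83
  Oral exam 55 × 0.17 = 9.35
  Studio work 99 × 0.05 = 4.95
  Written exam 53 × 0.12 = 6.36
Sum = 69.34
69.34 is ≥ 67 and < 70 → D+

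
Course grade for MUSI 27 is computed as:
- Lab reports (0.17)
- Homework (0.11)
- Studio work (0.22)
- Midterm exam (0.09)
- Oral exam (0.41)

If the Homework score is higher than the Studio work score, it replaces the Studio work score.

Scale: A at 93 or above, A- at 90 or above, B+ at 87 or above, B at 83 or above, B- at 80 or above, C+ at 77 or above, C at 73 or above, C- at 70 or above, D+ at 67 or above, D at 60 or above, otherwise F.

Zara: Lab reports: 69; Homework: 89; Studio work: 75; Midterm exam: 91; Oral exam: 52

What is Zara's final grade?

Homework (89) > Studio work (75), so Studio work counts as 89.
Weighted total:
  Lab reports 69 × 0.17 = 11.73
  Homework 89 × 0.11 = 9.79
  Studio work 89 × 0.22 = 19.58
  Midterm exam 91 × 0.09 = 8.19
  Oral exam 52 × 0.41 = 21.32
Sum = 70.61
70.61 is ≥ 70 and < 73 → C-

C-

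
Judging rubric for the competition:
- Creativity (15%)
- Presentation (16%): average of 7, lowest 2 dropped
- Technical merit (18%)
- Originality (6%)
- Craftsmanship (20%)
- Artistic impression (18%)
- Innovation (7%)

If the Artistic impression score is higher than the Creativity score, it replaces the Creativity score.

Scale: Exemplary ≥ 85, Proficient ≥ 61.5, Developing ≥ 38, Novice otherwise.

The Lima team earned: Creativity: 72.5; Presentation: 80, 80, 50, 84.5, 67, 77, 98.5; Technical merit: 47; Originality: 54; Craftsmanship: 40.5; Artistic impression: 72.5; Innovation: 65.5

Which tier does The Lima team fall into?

Proficient

Presentation: drop 50, 67 → average of remaining 5 = 420/5 = 84
Artistic impression (72.5) ≤ Creativity (72.5), so Creativity stays at 72.5.
Weighted total:
  Creativity 72.5 × 0.15 = 10.875
  Presentation 84 × 0.16 = 13.44
  Technical merit 47 × 0.18 = 8.46
  Originality 54 × 0.06 = 3.24
  Craftsmanship 40.5 × 0.2 = 8.1
  Artistic impression 72.5 × 0.18 = 13.05
  Innovation 65.5 × 0.07 = 4.585
Sum = 61.75
61.75 is ≥ 61.5 and < 85 → Proficient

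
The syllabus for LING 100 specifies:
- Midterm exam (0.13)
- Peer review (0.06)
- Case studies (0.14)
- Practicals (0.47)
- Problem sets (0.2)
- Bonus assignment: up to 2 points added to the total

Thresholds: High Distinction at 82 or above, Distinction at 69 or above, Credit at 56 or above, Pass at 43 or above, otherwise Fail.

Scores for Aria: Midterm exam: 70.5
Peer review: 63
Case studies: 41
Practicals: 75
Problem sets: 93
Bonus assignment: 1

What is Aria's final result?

Weighted total:
  Midterm exam 70.5 × 0.13 = 9.165
  Peer review 63 × 0.06 = 3.78
  Case studies 41 × 0.14 = 5.74
  Practicals 75 × 0.47 = 35.25
  Problem sets 93 × 0.2 = 18.6
Sum = 72.535
Bonus assignment: 72.535 + 1 = 73.535
73.535 is ≥ 69 and < 82 → Distinction

Distinction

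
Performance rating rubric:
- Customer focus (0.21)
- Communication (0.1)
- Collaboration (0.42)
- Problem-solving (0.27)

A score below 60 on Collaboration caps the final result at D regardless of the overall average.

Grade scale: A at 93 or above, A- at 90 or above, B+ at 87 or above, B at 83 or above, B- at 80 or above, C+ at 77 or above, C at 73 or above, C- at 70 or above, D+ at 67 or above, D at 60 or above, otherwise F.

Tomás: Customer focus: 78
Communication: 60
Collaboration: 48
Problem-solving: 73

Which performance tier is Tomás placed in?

Collaboration score 48 < 60: minimum not met.
Weighted total:
  Customer focus 78 × 0.21 = 16.38
  Communication 60 × 0.1 = 6
  Collaboration 48 × 0.42 = 20.16
  Problem-solving 73 × 0.27 = 19.71
Sum = 62.25
62.25 would be D; cap at D applies → D.

D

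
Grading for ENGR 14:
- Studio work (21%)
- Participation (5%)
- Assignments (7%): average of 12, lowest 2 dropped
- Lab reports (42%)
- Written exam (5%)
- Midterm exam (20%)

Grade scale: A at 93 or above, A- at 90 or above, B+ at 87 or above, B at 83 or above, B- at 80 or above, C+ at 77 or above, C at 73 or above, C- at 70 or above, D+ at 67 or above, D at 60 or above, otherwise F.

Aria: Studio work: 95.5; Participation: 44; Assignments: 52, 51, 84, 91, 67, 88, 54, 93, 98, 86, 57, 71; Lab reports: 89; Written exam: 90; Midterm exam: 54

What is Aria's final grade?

Assignments: drop 51, 52 → average of remaining 10 = 789/10 = 78.9
Weighted total:
  Studio work 95.5 × 0.21 = 20.055
  Participation 44 × 0.05 = 2.2
  Assignments 78.9 × 0.07 = 5.523
  Lab reports 89 × 0.42 = 37.38
  Written exam 90 × 0.05 = 4.5
  Midterm exam 54 × 0.2 = 10.8
Sum = 80.458
80.458 is ≥ 80 and < 83 → B-

B-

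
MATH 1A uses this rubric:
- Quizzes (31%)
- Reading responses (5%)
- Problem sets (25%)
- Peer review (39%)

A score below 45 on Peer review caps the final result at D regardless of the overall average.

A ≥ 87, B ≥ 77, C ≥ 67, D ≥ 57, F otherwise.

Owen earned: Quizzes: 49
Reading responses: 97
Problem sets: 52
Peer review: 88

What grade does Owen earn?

Peer review score 88 ≥ 45: minimum met.
Weighted total:
  Quizzes 49 × 0.31 = 15.19
  Reading responses 97 × 0.05 = 4.85
  Problem sets 52 × 0.25 = 13
  Peer review 88 × 0.39 = 34.32
Sum = 67.36
67.36 is ≥ 67 and < 77 → C

C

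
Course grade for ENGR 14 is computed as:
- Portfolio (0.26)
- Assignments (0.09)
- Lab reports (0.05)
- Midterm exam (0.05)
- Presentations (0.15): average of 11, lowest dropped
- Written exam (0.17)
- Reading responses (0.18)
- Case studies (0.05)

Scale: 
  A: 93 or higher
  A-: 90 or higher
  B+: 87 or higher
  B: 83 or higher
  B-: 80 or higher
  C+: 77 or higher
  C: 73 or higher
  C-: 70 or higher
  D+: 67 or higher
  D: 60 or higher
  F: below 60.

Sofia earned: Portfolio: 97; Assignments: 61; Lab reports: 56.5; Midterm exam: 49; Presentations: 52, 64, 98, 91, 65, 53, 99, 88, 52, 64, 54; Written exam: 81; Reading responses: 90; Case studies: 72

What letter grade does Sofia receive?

Presentations: drop 52 → average of remaining 10 = 728/10 = 72.8
Weighted total:
  Portfolio 97 × 0.26 = 25.22
  Assignments 61 × 0.09 = 5.49
  Lab reports 56.5 × 0.05 = 2.825
  Midterm exam 49 × 0.05 = 2.45
  Presentations 72.8 × 0.15 = 10.92
  Written exam 81 × 0.17 = 13.77
  Reading responses 90 × 0.18 = 16.2
  Case studies 72 × 0.05 = 3.6
Sum = 80.475
80.475 is ≥ 80 and < 83 → B-

B-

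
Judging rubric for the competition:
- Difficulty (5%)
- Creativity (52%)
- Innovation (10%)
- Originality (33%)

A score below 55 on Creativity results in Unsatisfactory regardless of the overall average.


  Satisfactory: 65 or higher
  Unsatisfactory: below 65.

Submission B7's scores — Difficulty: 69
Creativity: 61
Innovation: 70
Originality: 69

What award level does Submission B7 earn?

Unsatisfactory

Creativity score 61 ≥ 55: minimum met.
Weighted total:
  Difficulty 69 × 0.05 = 3.45
  Creativity 61 × 0.52 = 31.72
  Innovation 70 × 0.1 = 7
  Originality 69 × 0.33 = 22.77
Sum = 64.94
64.94 < 65 → Unsatisfactory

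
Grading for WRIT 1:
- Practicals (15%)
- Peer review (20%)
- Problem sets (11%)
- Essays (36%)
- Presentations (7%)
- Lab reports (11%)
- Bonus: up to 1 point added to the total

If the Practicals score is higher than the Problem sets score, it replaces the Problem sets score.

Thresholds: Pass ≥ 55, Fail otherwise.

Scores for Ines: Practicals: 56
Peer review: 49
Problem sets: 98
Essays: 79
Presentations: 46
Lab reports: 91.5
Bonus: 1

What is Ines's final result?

Practicals (56) ≤ Problem sets (98), so Problem sets stays at 98.
Weighted total:
  Practicals 56 × 0.15 = 8.4
  Peer review 49 × 0.2 = 9.8
  Problem sets 98 × 0.11 = 10.78
  Essays 79 × 0.36 = 28.44
  Presentations 46 × 0.07 = 3.22
  Lab reports 91.5 × 0.11 = 10.065
Sum = 70.705
Bonus: 70.705 + 1 = 71.705
71.705 ≥ 55 → Pass

Pass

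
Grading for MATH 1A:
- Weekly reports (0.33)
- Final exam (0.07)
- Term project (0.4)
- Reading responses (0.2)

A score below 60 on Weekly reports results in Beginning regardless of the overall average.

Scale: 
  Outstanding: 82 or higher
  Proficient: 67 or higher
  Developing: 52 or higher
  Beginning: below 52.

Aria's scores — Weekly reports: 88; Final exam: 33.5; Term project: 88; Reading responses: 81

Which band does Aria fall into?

Weekly reports score 88 ≥ 60: minimum met.
Weighted total:
  Weekly reports 88 × 0.33 = 29.04
  Final exam 33.5 × 0.07 = 2.345
  Term project 88 × 0.4 = 35.2
  Reading responses 81 × 0.2 = 16.2
Sum = 82.785
82.785 ≥ 82 → Outstanding

Outstanding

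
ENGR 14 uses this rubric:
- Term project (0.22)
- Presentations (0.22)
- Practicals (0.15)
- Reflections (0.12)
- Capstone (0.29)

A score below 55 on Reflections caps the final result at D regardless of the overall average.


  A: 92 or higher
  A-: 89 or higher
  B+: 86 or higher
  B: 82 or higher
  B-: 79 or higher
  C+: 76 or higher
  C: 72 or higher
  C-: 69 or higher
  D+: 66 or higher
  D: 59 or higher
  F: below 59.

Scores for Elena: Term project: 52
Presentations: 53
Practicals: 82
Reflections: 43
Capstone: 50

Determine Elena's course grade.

Reflections score 43 < 55: minimum not met.
Weighted total:
  Term project 52 × 0.22 = 11.44
  Presentations 53 × 0.22 = 11.66
  Practicals 82 × 0.15 = 12.3
  Reflections 43 × 0.12 = 5.16
  Capstone 50 × 0.29 = 14.5
Sum = 55.06
55.06 would be F; cap at D applies → F.

F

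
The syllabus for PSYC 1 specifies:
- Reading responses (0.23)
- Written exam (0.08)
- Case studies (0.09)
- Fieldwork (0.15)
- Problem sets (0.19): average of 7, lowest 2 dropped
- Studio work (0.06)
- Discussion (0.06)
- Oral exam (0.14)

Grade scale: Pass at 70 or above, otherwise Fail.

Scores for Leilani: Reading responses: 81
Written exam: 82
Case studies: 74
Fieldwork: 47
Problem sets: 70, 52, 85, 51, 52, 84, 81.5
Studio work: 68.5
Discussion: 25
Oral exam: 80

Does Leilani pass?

Problem sets: drop 51, 52 → average of remaining 5 = 372.5/5 = 74.5
Weighted total:
  Reading responses 81 × 0.23 = 18.63
  Written exam 82 × 0.08 = 6.56
  Case studies 74 × 0.09 = 6.66
  Fieldwork 47 × 0.15 = 7.05
  Problem sets 74.5 × 0.19 = 14.155
  Studio work 68.5 × 0.06 = 4.11
  Discussion 25 × 0.06 = 1.5
  Oral exam 80 × 0.14 = 11.2
Sum = 69.865
69.865 < 70 → Fail

Fail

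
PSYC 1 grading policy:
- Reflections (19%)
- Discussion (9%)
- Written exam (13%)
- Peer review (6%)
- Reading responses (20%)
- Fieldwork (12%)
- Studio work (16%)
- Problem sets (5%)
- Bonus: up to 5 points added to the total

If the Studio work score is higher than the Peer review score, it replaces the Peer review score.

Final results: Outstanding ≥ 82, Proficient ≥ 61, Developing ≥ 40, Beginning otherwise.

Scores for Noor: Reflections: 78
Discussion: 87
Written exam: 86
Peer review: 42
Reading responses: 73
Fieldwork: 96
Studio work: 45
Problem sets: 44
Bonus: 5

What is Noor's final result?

Studio work (45) > Peer review (42), so Peer review counts as 45.
Weighted total:
  Reflections 78 × 0.19 = 14.82
  Discussion 87 × 0.09 = 7.83
  Written exam 86 × 0.13 = 11.18
  Peer review 45 × 0.06 = 2.7
  Reading responses 73 × 0.2 = 14.6
  Fieldwork 96 × 0.12 = 11.52
  Studio work 45 × 0.16 = 7.2
  Problem sets 44 × 0.05 = 2.2
Sum = 72.05
Bonus: 72.05 + 5 = 77.05
77.05 is ≥ 61 and < 82 → Proficient

Proficient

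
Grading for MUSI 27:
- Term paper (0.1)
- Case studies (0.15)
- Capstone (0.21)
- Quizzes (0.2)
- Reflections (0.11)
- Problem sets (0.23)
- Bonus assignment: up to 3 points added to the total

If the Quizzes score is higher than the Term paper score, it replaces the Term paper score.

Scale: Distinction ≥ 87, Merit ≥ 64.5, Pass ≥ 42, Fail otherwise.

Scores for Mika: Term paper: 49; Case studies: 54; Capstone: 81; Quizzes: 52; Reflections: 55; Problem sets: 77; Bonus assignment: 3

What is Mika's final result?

Merit

Quizzes (52) > Term paper (49), so Term paper counts as 52.
Weighted total:
  Term paper 52 × 0.1 = 5.2
  Case studies 54 × 0.15 = 8.1
  Capstone 81 × 0.21 = 17.01
  Quizzes 52 × 0.2 = 10.4
  Reflections 55 × 0.11 = 6.05
  Problem sets 77 × 0.23 = 17.71
Sum = 64.47
Bonus assignment: 64.47 + 3 = 67.47
67.47 is ≥ 64.5 and < 87 → Merit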